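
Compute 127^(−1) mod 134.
127^(−1) ≡ 19 (mod 134)

Apply the extended Euclidean algorithm to (134, 127), tracking rows (r, s, t) with s·134 + t·127 = r. Each division r_prev = q·r_cur + r_new produces the new row as (previous row) − q·(current row):
  row A: (134, 1, 0)   [1·134 + 0·127 = 134]
  row B: (127, 0, 1)   [0·134 + 1·127 = 127]
  134 = 1·127 + 7   → row C = row A − 1·row B = (7, 1, −1)   [check: 1·134 − 1·127 = 7]
  127 = 18·7 + 1   → row D = row B − 18·row C = (1, −18, 19)   [check: −18·134 + 19·127 = 1]
  7 = 7·1 + 0   → remainder 0, stop. gcd = 1 (last nonzero row D).
The gcd is 1, so 127 is invertible mod 134. The last nonzero row gives −18·134 + 19·127 = 1, so t = 19. So 127^(−1) ≡ 19 (mod 134). Verify: 127 · 19 = 2413 ≡ 1 (mod 134). ✓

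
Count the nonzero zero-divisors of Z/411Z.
In Z/411Z each nonzero element is either a unit (gcd with 411 is 1) or a zero-divisor (gcd > 1). The number of units is φ(411): factorise 411 = 3 · 137, so φ(411) = (3 − 1) · (137 − 1) = 2 · 136 = 272. The nonzero elements number 411 − 1 = 410. Hence the nonzero zero-divisors number 410 − 272 = 138.

Final answer: Z/411Z has 138 nonzero zero-divisors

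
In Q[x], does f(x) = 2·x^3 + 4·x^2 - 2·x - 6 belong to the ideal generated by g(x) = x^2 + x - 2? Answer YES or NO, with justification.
In Q[x] the ideal (g) consists of all multiples of g, so f ∈ (g) iff g | f, i.e. iff the remainder of f on division by g is 0. Divide f by g (g is monic, so eliminate the leading term of the running remainder at each step):
  leading term 2·x^3: subtract (2·x)·g(x) = 2·x^3 + 2·x^2 - 4·x, leaving 2·x^2 + 2·x - 6
  leading term 2·x^2: subtract (2)·g(x) = 2·x^2 + 2·x - 4, leaving -2
The remainder r(x) = -2 ≠ 0 (and deg r < deg g), so g ∤ f, i.e. f ∉ (g).

Final answer: NO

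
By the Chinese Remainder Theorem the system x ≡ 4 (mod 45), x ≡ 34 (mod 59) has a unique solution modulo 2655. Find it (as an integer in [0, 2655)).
The moduli 45, 59 are pairwise coprime, so by the CRT there is a unique solution mod 45·59 = 2655.
Solve by successive substitution. Start with x ≡ 4 (mod 45).
  Combine with x ≡ 34 (mod 59): write x = 4 + 45·t and require 4 + 45·t ≡ 34 (mod 59), i.e. 45·t ≡ 34 − 4 ≡ 30 (mod 59). Since 45^(−1) ≡ 21 (mod 59), t ≡ 21·30 ≡ 40 (mod 59). So x ≡ 4 + 45·40 = 1804 (mod 2655).
Unique solution in [0, 2655): x = 1804.

Final answer: x ≡ 1804 (mod 2655); the representative in [0, 2655) is 1804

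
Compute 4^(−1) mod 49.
Apply the extended Euclidean algorithm to (49, 4), tracking rows (r, s, t) with s·49 + t·4 = r. Each division r_prev = q·r_cur + r_new produces the new row as (previous row) − q·(current row):
  row A: (49, 1, 0)   [1·49 + 0·4 = 49]
  row B: (4, 0, 1)   [0·49 + 1·4 = 4]
  49 = 12·4 + 1   → row C = row A − 12·row B = (1, 1, −12)   [check: 1·49 − 12·4 = 1]
  4 = 4·1 + 0   → remainder 0, stop. gcd = 1 (last nonzero row C).
The gcd is 1, so 4 is invertible mod 49. The last nonzero row gives 1·49 − 12·4 = 1, so t = −12. So 4^(−1) ≡ −12 ≡ 37 (mod 49). Verify: 4 · 37 = 148 ≡ 1 (mod 49). ✓

Final answer: 4^(−1) ≡ 37 (mod 49)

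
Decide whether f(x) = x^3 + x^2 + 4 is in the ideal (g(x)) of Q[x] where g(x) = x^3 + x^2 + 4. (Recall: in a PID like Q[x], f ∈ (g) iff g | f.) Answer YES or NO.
In Q[x] the ideal (g) consists of all multiples of g, so f ∈ (g) iff g | f, i.e. iff the remainder of f on division by g is 0. Divide f by g (g is monic, so eliminate the leading term of the running remainder at each step):
  leading term x^3: subtract (1)·g(x) = x^3 + x^2 + 4, leaving 0
The remainder is 0, so f(x) = g(x) · h(x) with h(x) = 1. Hence g | f, i.e. f ∈ (g).

Final answer: YES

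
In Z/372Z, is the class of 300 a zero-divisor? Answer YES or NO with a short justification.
YES

gcd(300, 372) = 12 > 1, so 300 is not a unit in Z/372Z. In Z/nZ every nonzero non-unit is a zero-divisor: explicitly, take b = 372/gcd = 31 ≠ 0 (mod 372); then 300·31 = 9300 = 25·372, i.e. 300·31 ≡ 0 (mod 372). So 300 is a zero-divisor.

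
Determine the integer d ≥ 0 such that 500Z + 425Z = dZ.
(500, 425) = (25); d = 25

In the PID Z, (a, b) is generated by gcd(a, b). Compute gcd(500, 425) with the extended Euclidean algorithm, tracking rows (r, s, t) with s·500 + t·425 = r:
  row A: (500, 1, 0)   [1·500 + 0·425 = 500]
  row B: (425, 0, 1)   [0·500 + 1·425 = 425]
  500 = 1·425 + 75   → row C = row A − 1·row B = (75, 1, −1)   [check: 1·500 − 1·425 = 75]
  425 = 5·75 + 50   → row D = row B − 5·row C = (50, −5, 6)   [check: −5·500 + 6·425 = 50]
  75 = 1·50 + 25   → row E = row C − 1·row D = (25, 6, −7)   [check: 6·500 − 7·425 = 25]
  50 = 2·25 + 0   → remainder 0, stop. gcd = 25 (last nonzero row E).
So gcd(500, 425) = 25, with Bézout identity 6·500 − 7·425 = 25. Containment (⊇): the Bézout identity exhibits 25 as an element of (500, 425), giving (25) ⊆ (500, 425). Containment (⊆): since 25 | 500 and 25 | 425 (500 = 25·20, 425 = 25·17), every Z-linear combination of 500 and 425 is divisible by 25, so (500, 425) ⊆ (25). Therefore (500, 425) = (25), d = 25.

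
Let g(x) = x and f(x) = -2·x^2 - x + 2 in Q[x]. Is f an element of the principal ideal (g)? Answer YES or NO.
NO

In Q[x] the ideal (g) consists of all multiples of g, so f ∈ (g) iff g | f, i.e. iff the remainder of f on division by g is 0. Divide f by g (g is monic, so eliminate the leading term of the running remainder at each step):
  leading term -2·x^2: subtract (-2·x)·g(x) = -2·x^2, leaving 2 - x
  leading term -x: subtract (-1)·g(x) = -x, leaving 2
The remainder r(x) = 2 ≠ 0 (and deg r < deg g), so g ∤ f, i.e. f ∉ (g).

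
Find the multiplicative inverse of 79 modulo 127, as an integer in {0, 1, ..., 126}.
79^(−1) ≡ 82 (mod 127)

Apply the extended Euclidean algorithm to (127, 79), tracking rows (r, s, t) with s·127 + t·79 = r. Each division r_prev = q·r_cur + r_new produces the new row as (previous row) − q·(current row):
  row A: (127, 1, 0)   [1·127 + 0·79 = 127]
  row B: (79, 0, 1)   [0·127 + 1·79 = 79]
  127 = 1·79 + 48   → row C = row A − 1·row B = (48, 1, −1)   [check: 1·127 − 1·79 = 48]
  79 = 1·48 + 31   → row D = row B − 1·row C = (31, −1, 2)   [check: −1·127 + 2·79 = 31]
  48 = 1·31 + 17   → row E = row C − 1·row D = (17, 2, −3)   [check: 2·127 − 3·79 = 17]
  31 = 1·17 + 14   → row F = row D − 1·row E = (14, −3, 5)   [check: −3·127 + 5·79 = 14]
  17 = 1·14 + 3   → row G = row E − 1·row F = (3, 5, −8)   [check: 5·127 − 8·79 = 3]
  14 = 4·3 + 2   → row H = row F − 4·row G = (2, −23, 37)   [check: −23·127 + 37·79 = 2]
  3 = 1·2 + 1   → row I = row G − 1·row H = (1, 28, −45)   [check: 28·127 − 45·79 = 1]
  2 = 2·1 + 0   → remainder 0, stop. gcd = 1 (last nonzero row I).
The gcd is 1, so 79 is invertible mod 127. The last nonzero row gives 28·127 − 45·79 = 1, so t = −45. So 79^(−1) ≡ −45 ≡ 82 (mod 127). Verify: 79 · 82 = 6478 ≡ 1 (mod 127). ✓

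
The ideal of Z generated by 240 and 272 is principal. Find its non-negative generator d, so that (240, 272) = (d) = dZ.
In the PID Z, (a, b) is generated by gcd(a, b). Compute gcd(272, 240) with the extended Euclidean algorithm, tracking rows (r, s, t) with s·272 + t·240 = r:
  row A: (272, 1, 0)   [1·272 + 0·240 = 272]
  row B: (240, 0, 1)   [0·272 + 1·240 = 240]
  272 = 1·240 + 32   → row C = row A − 1·row B = (32, 1, −1)   [check: 1·272 − 1·240 = 32]
  240 = 7·32 + 16   → row D = row B − 7·row C = (16, −7, 8)   [check: −7·272 + 8·240 = 16]
  32 = 2·16 + 0   → remainder 0, stop. gcd = 16 (last nonzero row D).
So gcd(240, 272) = 16, with Bézout identity −7·272 + 8·240 = 16. Containment (⊇): the Bézout identity exhibits 16 as an element of (240, 272), giving (16) ⊆ (240, 272). Containment (⊆): since 16 | 240 and 16 | 272 (240 = 16·15, 272 = 16·17), every Z-linear combination of 240 and 272 is divisible by 16, so (240, 272) ⊆ (16). Therefore (240, 272) = (16), d = 16.

Final answer: (240, 272) = (16); d = 16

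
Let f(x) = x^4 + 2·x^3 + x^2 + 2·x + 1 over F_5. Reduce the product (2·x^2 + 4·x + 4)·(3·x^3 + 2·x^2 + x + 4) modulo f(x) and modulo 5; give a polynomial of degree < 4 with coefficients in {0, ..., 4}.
a · b ≡ 3·x^3 + 4·x^2 + x + 2 (mod f(x))

Multiply as integer polynomials: a · b = 6·x^5 + 16·x^4 + 22·x^3 + 20·x^2 + 20·x + 16. Reducing coefficients mod 5: a · b ≡ x^5 + x^4 + 2·x^3 + 1. Now divide by f(x) = x^4 + 2·x^3 + x^2 + 2·x + 1 in F_5[x], eliminating the leading term at each step:
  leading term x^5: subtract (x)·f(x) = x^5 + 2·x^4 + x^3 + 2·x^2 + x, leaving 4·x^4 + x^3 + 3·x^2 + 4·x + 1 (coefficients mod 5)
  leading term 4·x^4: subtract (4)·f(x) = 4·x^4 + 3·x^3 + 4·x^2 + 3·x + 4, leaving 3·x^3 + 4·x^2 + x + 2 (coefficients mod 5)
The degree is now < 4, so this is the remainder. Hence a · b ≡ 3·x^3 + 4·x^2 + x + 2 in F_5[x]/(f).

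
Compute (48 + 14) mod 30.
2

Reduce the summands first: 48 ≡ 18 (mod 30), so 48 + 14 ≡ 18 + 14 (mod 30). 18 + 14 = 32; 32 = 1·30 + 2, so (48 + 14) mod 30 = 2.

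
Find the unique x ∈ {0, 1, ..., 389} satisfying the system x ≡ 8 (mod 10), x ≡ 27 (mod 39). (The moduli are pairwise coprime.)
The moduli 10, 39 are pairwise coprime, so by the CRT there is a unique solution mod 10·39 = 390.
Solve by successive substitution. Start with x ≡ 8 (mod 10).
  Combine with x ≡ 27 (mod 39): write x = 8 + 10·t and require 8 + 10·t ≡ 27 (mod 39), i.e. 10·t ≡ 27 − 8 ≡ 19 (mod 39). Since 10^(−1) ≡ 4 (mod 39), t ≡ 4·19 ≡ 37 (mod 39). So x ≡ 8 + 10·37 = 378 (mod 390).
Unique solution in [0, 390): x = 378.

Final answer: x ≡ 378 (mod 390); the representative in [0, 390) is 378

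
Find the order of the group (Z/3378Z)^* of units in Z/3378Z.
(Z/3378Z)^* consists of the classes a with gcd(a, 3378) = 1, so its order is φ(3378). φ is multiplicative, with φ(p^e) = p^e − p^(e−1). Factorise 3378 = 2 · 3 · 563. Then
  φ(3378) = (2 − 1) · (3 − 1) · (563 − 1) = 1 · 2 · 562 = 1124.
Thus |(Z/3378Z)^*| = 1124.

Final answer: |(Z/3378Z)^*| = 1124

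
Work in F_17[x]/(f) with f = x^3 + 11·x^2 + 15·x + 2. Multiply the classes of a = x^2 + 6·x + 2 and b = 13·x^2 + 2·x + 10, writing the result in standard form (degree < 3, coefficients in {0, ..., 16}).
Multiply as integer polynomials: a · b = 13·x^4 + 80·x^3 + 48·x^2 + 64·x + 20. Reducing coefficients mod 17: a · b ≡ 13·x^4 + 12·x^3 + 14·x^2 + 13·x + 3. Now divide by f(x) = x^3 + 11·x^2 + 15·x + 2 in F_17[x], eliminating the leading term at each step:
  leading term 13·x^4: subtract (13·x)·f(x) = 13·x^4 + 7·x^3 + 8·x^2 + 9·x, leaving 5·x^3 + 6·x^2 + 4·x + 3 (coefficients mod 17)
  leading term 5·x^3: subtract (5)·f(x) = 5·x^3 + 4·x^2 + 7·x + 10, leaving 2·x^2 + 14·x + 10 (coefficients mod 17)
The degree is now < 3, so this is the remainder. Hence a · b ≡ 2·x^2 + 14·x + 10 in F_17[x]/(f).

Final answer: a · b ≡ 2·x^2 + 14·x + 10 (mod f(x))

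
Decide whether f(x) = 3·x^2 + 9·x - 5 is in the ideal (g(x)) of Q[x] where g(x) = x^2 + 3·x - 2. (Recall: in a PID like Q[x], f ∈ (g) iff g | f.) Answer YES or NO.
NO

In Q[x] the ideal (g) consists of all multiples of g, so f ∈ (g) iff g | f, i.e. iff the remainder of f on division by g is 0. Divide f by g (g is monic, so eliminate the leading term of the running remainder at each step):
  leading term 3·x^2: subtract (3)·g(x) = 3·x^2 + 9·x - 6, leaving 1
The remainder r(x) = 1 ≠ 0 (and deg r < deg g), so g ∤ f, i.e. f ∉ (g).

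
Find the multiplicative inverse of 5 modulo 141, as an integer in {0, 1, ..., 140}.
5^(−1) ≡ 113 (mod 141)

Apply the extended Euclidean algorithm to (141, 5), tracking rows (r, s, t) with s·141 + t·5 = r. Each division r_prev = q·r_cur + r_new produces the new row as (previous row) − q·(current row):
  row A: (141, 1, 0)   [1·141 + 0·5 = 141]
  row B: (5, 0, 1)   [0·141 + 1·5 = 5]
  141 = 28·5 + 1   → row C = row A − 28·row B = (1, 1, −28)   [check: 1·141 − 28·5 = 1]
  5 = 5·1 + 0   → remainder 0, stop. gcd = 1 (last nonzero row C).
The gcd is 1, so 5 is invertible mod 141. The last nonzero row gives 1·141 − 28·5 = 1, so t = −28. So 5^(−1) ≡ −28 ≡ 113 (mod 141). Verify: 5 · 113 = 565 ≡ 1 (mod 141). ✓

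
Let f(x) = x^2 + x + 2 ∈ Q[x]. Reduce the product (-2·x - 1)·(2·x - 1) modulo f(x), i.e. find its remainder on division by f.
a · b ≡ 4·x + 9 (mod f(x))

First multiply in Q[x] without reducing: a · b = 1 - 4·x^2. Now divide by f(x) = x^2 + x + 2, eliminating the leading term at each step:
  leading term -4·x^2: subtract (-4)·f(x) = -4·x^2 - 4·x - 8, leaving 4·x + 9
The degree is now < 2, so this is the remainder. Hence a · b ≡ 4·x + 9 in Q[x]/(f).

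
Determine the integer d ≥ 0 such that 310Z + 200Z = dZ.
(310, 200) = (10); d = 10

In the PID Z, (a, b) is generated by gcd(a, b). Compute gcd(310, 200) with the extended Euclidean algorithm, tracking rows (r, s, t) with s·310 + t·200 = r:
  row A: (310, 1, 0)   [1·310 + 0·200 = 310]
  row B: (200, 0, 1)   [0·310 + 1·200 = 200]
  310 = 1·200 + 110   → row C = row A − 1·row B = (110, 1, −1)   [check: 1·310 − 1·200 = 110]
  200 = 1·110 + 90   → row D = row B − 1·row C = (90, −1, 2)   [check: −1·310 + 2·200 = 90]
  110 = 1·90 + 20   → row E = row C − 1·row D = (20, 2, −3)   [check: 2·310 − 3·200 = 20]
  90 = 4·20 + 10   → row F = row D − 4·row E = (10, −9, 14)   [check: −9·310 + 14·200 = 10]
  20 = 2·10 + 0   → remainder 0, stop. gcd = 10 (last nonzero row F).
So gcd(310, 200) = 10, with Bézout identity −9·310 + 14·200 = 10. Containment (⊇): the Bézout identity exhibits 10 as an element of (310, 200), giving (10) ⊆ (310, 200). Containment (⊆): since 10 | 310 and 10 | 200 (310 = 10·31, 200 = 10·20), every Z-linear combination of 310 and 200 is divisible by 10, so (310, 200) ⊆ (10). Therefore (310, 200) = (10), d = 10.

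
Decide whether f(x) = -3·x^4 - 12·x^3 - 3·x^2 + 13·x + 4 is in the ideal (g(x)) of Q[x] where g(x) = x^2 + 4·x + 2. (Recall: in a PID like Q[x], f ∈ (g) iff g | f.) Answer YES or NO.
In Q[x] the ideal (g) consists of all multiples of g, so f ∈ (g) iff g | f, i.e. iff the remainder of f on division by g is 0. Divide f by g (g is monic, so eliminate the leading term of the running remainder at each step):
  leading term -3·x^4: subtract (-3·x^2)·g(x) = -3·x^4 - 12·x^3 - 6·x^2, leaving 3·x^2 + 13·x + 4
  leading term 3·x^2: subtract (3)·g(x) = 3·x^2 + 12·x + 6, leaving x - 2
The remainder r(x) = x - 2 ≠ 0 (and deg r < deg g), so g ∤ f, i.e. f ∉ (g).

Final answer: NO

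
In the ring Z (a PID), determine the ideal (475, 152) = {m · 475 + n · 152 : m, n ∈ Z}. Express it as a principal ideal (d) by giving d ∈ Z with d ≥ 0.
(475, 152) = (19); d = 19

In the PID Z, (a, b) is generated by gcd(a, b). Compute gcd(475, 152) with the extended Euclidean algorithm, tracking rows (r, s, t) with s·475 + t·152 = r:
  row A: (475, 1, 0)   [1·475 + 0·152 = 475]
  row B: (152, 0, 1)   [0·475 + 1·152 = 152]
  475 = 3·152 + 19   → row C = row A − 3·row B = (19, 1, −3)   [check: 1·475 − 3·152 = 19]
  152 = 8·19 + 0   → remainder 0, stop. gcd = 19 (last nonzero row C).
So gcd(475, 152) = 19, with Bézout identity 1·475 − 3·152 = 19. Containment (⊇): the Bézout identity exhibits 19 as an element of (475, 152), giving (19) ⊆ (475, 152). Containment (⊆): since 19 | 475 and 19 | 152 (475 = 19·25, 152 = 19·8), every Z-linear combination of 475 and 152 is divisible by 19, so (475, 152) ⊆ (19). Therefore (475, 152) = (19), d = 19.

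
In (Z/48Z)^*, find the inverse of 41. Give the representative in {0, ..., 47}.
41^(−1) ≡ 41 (mod 48)

Apply the extended Euclidean algorithm to (48, 41), tracking rows (r, s, t) with s·48 + t·41 = r. Each division r_prev = q·r_cur + r_new produces the new row as (previous row) − q·(current row):
  row A: (48, 1, 0)   [1·48 + 0·41 = 48]
  row B: (41, 0, 1)   [0·48 + 1·41 = 41]
  48 = 1·41 + 7   → row C = row A − 1·row B = (7, 1, −1)   [check: 1·48 − 1·41 = 7]
  41 = 5·7 + 6   → row D = row B − 5·row C = (6, −5, 6)   [check: −5·48 + 6·41 = 6]
  7 = 1·6 + 1   → row E = row C − 1·row D = (1, 6, −7)   [check: 6·48 − 7·41 = 1]
  6 = 6·1 + 0   → remainder 0, stop. gcd = 1 (last nonzero row E).
The gcd is 1, so 41 is invertible mod 48. The last nonzero row gives 6·48 − 7·41 = 1, so t = −7. So 41^(−1) ≡ −7 ≡ 41 (mod 48). Verify: 41 · 41 = 1681 ≡ 1 (mod 48). ✓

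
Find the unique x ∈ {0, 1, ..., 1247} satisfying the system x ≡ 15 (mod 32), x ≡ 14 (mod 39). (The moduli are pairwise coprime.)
The moduli 32, 39 are pairwise coprime, so by the CRT there is a unique solution mod 32·39 = 1248.
Solve by successive substitution. Start with x ≡ 15 (mod 32).
  Combine with x ≡ 14 (mod 39): write x = 15 + 32·t and require 15 + 32·t ≡ 14 (mod 39), i.e. 32·t ≡ 14 − 15 ≡ 38 (mod 39). Since 32^(−1) ≡ 11 (mod 39), t ≡ 11·38 ≡ 28 (mod 39). So x ≡ 15 + 32·28 = 911 (mod 1248).
Unique solution in [0, 1248): x = 911.

Final answer: x ≡ 911 (mod 1248); the representative in [0, 1248) is 911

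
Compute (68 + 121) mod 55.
24

Reduce the summands first: 68 ≡ 13, 121 ≡ 11 (mod 55), so 68 + 121 ≡ 13 + 11 (mod 55). 13 + 11 = 24; 24 = 0·55 + 24, so (68 + 121) mod 55 = 24.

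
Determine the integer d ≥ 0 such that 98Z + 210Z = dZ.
In the PID Z, (a, b) is generated by gcd(a, b). Compute gcd(210, 98) with the extended Euclidean algorithm, tracking rows (r, s, t) with s·210 + t·98 = r:
  row A: (210, 1, 0)   [1·210 + 0·98 = 210]
  row B: (98, 0, 1)   [0·210 + 1·98 = 98]
  210 = 2·98 + 14   → row C = row A − 2·row B = (14, 1, −2)   [check: 1·210 − 2·98 = 14]
  98 = 7·14 + 0   → remainder 0, stop. gcd = 14 (last nonzero row C).
So gcd(98, 210) = 14, with Bézout identity 1·210 − 2·98 = 14. Containment (⊇): the Bézout identity exhibits 14 as an element of (98, 210), giving (14) ⊆ (98, 210). Containment (⊆): since 14 | 98 and 14 | 210 (98 = 14·7, 210 = 14·15), every Z-linear combination of 98 and 210 is divisible by 14, so (98, 210) ⊆ (14). Therefore (98, 210) = (14), d = 14.

Final answer: (98, 210) = (14); d = 14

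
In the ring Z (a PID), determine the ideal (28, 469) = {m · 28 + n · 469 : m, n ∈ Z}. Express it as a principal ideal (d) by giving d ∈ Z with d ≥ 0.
(28, 469) = (7); d = 7

In the PID Z, (a, b) is generated by gcd(a, b). Compute gcd(469, 28) with the extended Euclidean algorithm, tracking rows (r, s, t) with s·469 + t·28 = r:
  row A: (469, 1, 0)   [1·469 + 0·28 = 469]
  row B: (28, 0, 1)   [0·469 + 1·28 = 28]
  469 = 16·28 + 21   → row C = row A − 16·row B = (21, 1, −16)   [check: 1·469 − 16·28 = 21]
  28 = 1·21 + 7   → row D = row B − 1·row C = (7, −1, 17)   [check: −1·469 + 17·28 = 7]
  21 = 3·7 + 0   → remainder 0, stop. gcd = 7 (last nonzero row D).
So gcd(28, 469) = 7, with Bézout identity −1·469 + 17·28 = 7. Containment (⊇): the Bézout identity exhibits 7 as an element of (28, 469), giving (7) ⊆ (28, 469). Containment (⊆): since 7 | 28 and 7 | 469 (28 = 7·4, 469 = 7·67), every Z-linear combination of 28 and 469 is divisible by 7, so (28, 469) ⊆ (7). Therefore (28, 469) = (7), d = 7.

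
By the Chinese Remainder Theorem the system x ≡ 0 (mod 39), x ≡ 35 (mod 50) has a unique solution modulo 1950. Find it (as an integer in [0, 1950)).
The moduli 39, 50 are pairwise coprime, so by the CRT there is a unique solution mod 39·50 = 1950.
Solve by successive substitution. Start with x ≡ 0 (mod 39).
  Combine with x ≡ 35 (mod 50): write x = 39·t and require 39·t ≡ 35 (mod 50). Since 39^(−1) ≡ 9 (mod 50), t ≡ 9·35 ≡ 15 (mod 50). So x ≡ 39·15 = 585 (mod 1950).
Unique solution in [0, 1950): x = 585.

Final answer: x ≡ 585 (mod 1950); the representative in [0, 1950) is 585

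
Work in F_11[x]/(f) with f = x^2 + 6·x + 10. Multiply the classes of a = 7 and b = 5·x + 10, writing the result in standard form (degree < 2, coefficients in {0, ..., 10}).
a · b ≡ 2·x + 4 (mod f(x))

Multiply as integer polynomials: a · b = 35·x + 70. Reducing coefficients mod 11: a · b ≡ 2·x + 4. This already has degree < 2, so no reduction by f is needed. Hence a · b ≡ 2·x + 4 in F_11[x]/(f).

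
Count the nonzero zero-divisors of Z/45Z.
Z/45Z has 20 nonzero zero-divisors

In Z/45Z each nonzero element is either a unit (gcd with 45 is 1) or a zero-divisor (gcd > 1). The number of units is φ(45): factorise 45 = 3^2 · 5, so φ(45) = (3^2 − 3^1) · (5 − 1) = 6 · 4 = 24. The nonzero elements number 45 − 1 = 44. Hence the nonzero zero-divisors number 44 − 24 = 20.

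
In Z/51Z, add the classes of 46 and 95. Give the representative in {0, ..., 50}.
Reduce the summands first: 95 ≡ 44 (mod 51), so 46 + 95 ≡ 46 + 44 (mod 51). 46 + 44 = 90; 90 = 1·51 + 39, so (46 + 95) mod 51 = 39.

Final answer: 39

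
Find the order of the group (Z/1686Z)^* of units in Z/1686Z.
|(Z/1686Z)^*| = 560

(Z/1686Z)^* consists of the classes a with gcd(a, 1686) = 1, so its order is φ(1686). φ is multiplicative, with φ(p^e) = p^e − p^(e−1). Factorise 1686 = 2 · 3 · 281. Then
  φ(1686) = (2 − 1) · (3 − 1) · (281 − 1) = 1 · 2 · 280 = 560.
Thus |(Z/1686Z)^*| = 560.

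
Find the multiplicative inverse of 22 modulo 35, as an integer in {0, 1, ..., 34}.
22^(−1) ≡ 8 (mod 35)

Apply the extended Euclidean algorithm to (35, 22), tracking rows (r, s, t) with s·35 + t·22 = r. Each division r_prev = q·r_cur + r_new produces the new row as (previous row) − q·(current row):
  row A: (35, 1, 0)   [1·35 + 0·22 = 35]
  row B: (22, 0, 1)   [0·35 + 1·22 = 22]
  35 = 1·22 + 13   → row C = row A − 1·row B = (13, 1, −1)   [check: 1·35 − 1·22 = 13]
  22 = 1·13 + 9   → row D = row B − 1·row C = (9, −1, 2)   [check: −1·35 + 2·22 = 9]
  13 = 1·9 + 4   → row E = row C − 1·row D = (4, 2, −3)   [check: 2·35 − 3·22 = 4]
  9 = 2·4 + 1   → row F = row D − 2·row E = (1, −5, 8)   [check: −5·35 + 8·22 = 1]
  4 = 4·1 + 0   → remainder 0, stop. gcd = 1 (last nonzero row F).
The gcd is 1, so 22 is invertible mod 35. The last nonzero row gives −5·35 + 8·22 = 1, so t = 8. So 22^(−1) ≡ 8 (mod 35). Verify: 22 · 8 = 176 ≡ 1 (mod 35). ✓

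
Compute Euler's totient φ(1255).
φ is multiplicative, with φ(p^e) = p^e − p^(e−1). Factorise 1255 = 5 · 251. Then
  φ(1255) = (5 − 1) · (251 − 1) = 4 · 250 = 1000.

Final answer: φ(1255) = 1000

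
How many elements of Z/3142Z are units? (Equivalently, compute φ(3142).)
An element a ∈ Z/3142Z is a unit iff gcd(a, 3142) = 1, so the number of units is φ(3142). φ is multiplicative, with φ(p^e) = p^e − p^(e−1). Factorise 3142 = 2 · 1571. Then
  φ(3142) = (2 − 1) · (1571 − 1) = 1 · 1570 = 1570.

Final answer: Z/3142Z has φ(3142) = 1570 units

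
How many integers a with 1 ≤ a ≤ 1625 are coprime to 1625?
1200

The number of a ∈ {1, ..., 1625} with gcd(a, 1625) = 1 is by definition Euler's totient φ(1625). φ is multiplicative, with φ(p^e) = p^e − p^(e−1). Factorise 1625 = 5^3 · 13. Then
  φ(1625) = (5^3 − 5^2) · (13 − 1) = 100 · 12 = 1200.
So there are 1200 such integers.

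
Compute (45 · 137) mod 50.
Reduce the factors first: 137 ≡ 37 (mod 50), so 45 · 137 ≡ 45 · 37 (mod 50). 45 · 37 = 1665. Dividing by 50: 1665 = 33·50 + 15. So (45 · 137) mod 50 = 15.

Final answer: 15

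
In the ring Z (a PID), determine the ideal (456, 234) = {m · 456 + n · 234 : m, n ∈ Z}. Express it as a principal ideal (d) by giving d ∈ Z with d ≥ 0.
In the PID Z, (a, b) is generated by gcd(a, b). Compute gcd(456, 234) with the extended Euclidean algorithm, tracking rows (r, s, t) with s·456 + t·234 = r:
  row A: (456, 1, 0)   [1·456 + 0·234 = 456]
  row B: (234, 0, 1)   [0·456 + 1·234 = 234]
  456 = 1·234 + 222   → row C = row A − 1·row B = (222, 1, −1)   [check: 1·456 − 1·234 = 222]
  234 = 1·222 + 12   → row D = row B − 1·row C = (12, −1, 2)   [check: −1·456 + 2·234 = 12]
  222 = 18·12 + 6   → row E = row C − 18·row D = (6, 19, −37)   [check: 19·456 − 37·234 = 6]
  12 = 2·6 + 0   → remainder 0, stop. gcd = 6 (last nonzero row E).
So gcd(456, 234) = 6, with Bézout identity 19·456 − 37·234 = 6. Containment (⊇): the Bézout identity exhibits 6 as an element of (456, 234), giving (6) ⊆ (456, 234). Containment (⊆): since 6 | 456 and 6 | 234 (456 = 6·76, 234 = 6·39), every Z-linear combination of 456 and 234 is divisible by 6, so (456, 234) ⊆ (6). Therefore (456, 234) = (6), d = 6.

Final answer: (456, 234) = (6); d = 6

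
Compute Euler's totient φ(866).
φ is multiplicative, with φ(p^e) = p^e − p^(e−1). Factorise 866 = 2 · 433. Then
  φ(866) = (2 − 1) · (433 − 1) = 1 · 432 = 432.

Final answer: φ(866) = 432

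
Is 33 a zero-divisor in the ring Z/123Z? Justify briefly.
YES

gcd(33, 123) = 3 > 1, so 33 is not a unit in Z/123Z. In Z/nZ every nonzero non-unit is a zero-divisor: explicitly, take b = 123/gcd = 41 ≠ 0 (mod 123); then 33·41 = 1353 = 11·123, i.e. 33·41 ≡ 0 (mod 123). So 33 is a zero-divisor.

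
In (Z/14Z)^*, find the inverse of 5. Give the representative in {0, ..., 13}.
Apply the extended Euclidean algorithm to (14, 5), tracking rows (r, s, t) with s·14 + t·5 = r. Each division r_prev = q·r_cur + r_new produces the new row as (previous row) − q·(current row):
  row A: (14, 1, 0)   [1·14 + 0·5 = 14]
  row B: (5, 0, 1)   [0·14 + 1·5 = 5]
  14 = 2·5 + 4   → row C = row A − 2·row B = (4, 1, −2)   [check: 1·14 − 2·5 = 4]
  5 = 1·4 + 1   → row D = row B − 1·row C = (1, −1, 3)   [check: −1·14 + 3·5 = 1]
  4 = 4·1 + 0   → remainder 0, stop. gcd = 1 (last nonzero row D).
The gcd is 1, so 5 is invertible mod 14. The last nonzero row gives −1·14 + 3·5 = 1, so t = 3. So 5^(−1) ≡ 3 (mod 14). Verify: 5 · 3 = 15 ≡ 1 (mod 14). ✓

Final answer: 5^(−1) ≡ 3 (mod 14)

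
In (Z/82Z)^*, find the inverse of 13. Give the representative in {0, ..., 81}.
Apply the extended Euclidean algorithm to (82, 13), tracking rows (r, s, t) with s·82 + t·13 = r. Each division r_prev = q·r_cur + r_new produces the new row as (previous row) − q·(current row):
  row A: (82, 1, 0)   [1·82 + 0·13 = 82]
  row B: (13, 0, 1)   [0·82 + 1·13 = 13]
  82 = 6·13 + 4   → row C = row A − 6·row B = (4, 1, −6)   [check: 1·82 − 6·13 = 4]
  13 = 3·4 + 1   → row D = row B − 3·row C = (1, −3, 19)   [check: −3·82 + 19·13 = 1]
  4 = 4·1 + 0   → remainder 0, stop. gcd = 1 (last nonzero row D).
The gcd is 1, so 13 is invertible mod 82. The last nonzero row gives −3·82 + 19·13 = 1, so t = 19. So 13^(−1) ≡ 19 (mod 82). Verify: 13 · 19 = 247 ≡ 1 (mod 82). ✓

Final answer: 13^(−1) ≡ 19 (mod 82)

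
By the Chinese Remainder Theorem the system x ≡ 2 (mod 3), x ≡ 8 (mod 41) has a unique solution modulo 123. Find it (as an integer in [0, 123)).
The moduli 3, 41 are pairwise coprime, so by the CRT there is a unique solution mod 3·41 = 123.
Solve by successive substitution. Start with x ≡ 2 (mod 3).
  Combine with x ≡ 8 (mod 41): write x = 2 + 3·t and require 2 + 3·t ≡ 8 (mod 41), i.e. 3·t ≡ 8 − 2 ≡ 6 (mod 41). Since 3^(−1) ≡ 14 (mod 41), t ≡ 14·6 ≡ 2 (mod 41). So x ≡ 2 + 3·2 = 8 (mod 123).
Unique solution in [0, 123): x = 8.

Final answer: x ≡ 8 (mod 123); the representative in [0, 123) is 8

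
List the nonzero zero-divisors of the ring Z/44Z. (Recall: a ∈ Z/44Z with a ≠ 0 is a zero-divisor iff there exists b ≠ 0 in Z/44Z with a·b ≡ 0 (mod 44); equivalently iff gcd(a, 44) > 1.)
An element a ∈ Z/44Z (with a ≠ 0) is a zero-divisor iff gcd(a, 44) > 1 (because a is a unit precisely when gcd(a, n) = 1, and in Z/nZ every nonzero, non-unit element is a zero-divisor). Scan a = 1, ..., 43 and keep those with gcd(a, 44) > 1:
  gcd(2, 44) = 2, gcd(4, 44) = 4, gcd(6, 44) = 2, gcd(8, 44) = 4, gcd(10, 44) = 2, gcd(11, 44) = 11, gcd(12, 44) = 4, gcd(14, 44) = 2, gcd(16, 44) = 4, gcd(18, 44) = 2, gcd(20, 44) = 4, gcd(22, 44) = 22, gcd(24, 44) = 4, gcd(26, 44) = 2, gcd(28, 44) = 4, gcd(30, 44) = 2, gcd(32, 44) = 4, gcd(33, 44) = 11, gcd(34, 44) = 2, gcd(36, 44) = 4, gcd(38, 44) = 2, gcd(40, 44) = 4, gcd(42, 44) = 2.
All other a ∈ {1, ..., 43} have gcd(a, 44) = 1 and are units. So the nonzero zero-divisors are exactly the 23 values of a appearing in this scan.

Final answer: nonzero zero-divisors of Z/44Z = {2, 4, 6, 8, 10, 11, 12, 14, 16, 18, 20, 22, 24, 26, 28, 30, 32, 33, 34, 36, 38, 40, 42}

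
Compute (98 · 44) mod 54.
46

Reduce the factors first: 98 ≡ 44 (mod 54), so 98 · 44 ≡ 44 · 44 (mod 54). 44 · 44 = 1936. Dividing by 54: 1936 = 35·54 + 46. So (98 · 44) mod 54 = 46.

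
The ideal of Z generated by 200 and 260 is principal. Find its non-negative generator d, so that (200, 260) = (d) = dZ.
(200, 260) = (20); d = 20

In the PID Z, (a, b) is generated by gcd(a, b). Compute gcd(260, 200) with the extended Euclidean algorithm, tracking rows (r, s, t) with s·260 + t·200 = r:
  row A: (260, 1, 0)   [1·260 + 0·200 = 260]
  row B: (200, 0, 1)   [0·260 + 1·200 = 200]
  260 = 1·200 + 60   → row C = row A − 1·row B = (60, 1, −1)   [check: 1·260 − 1·200 = 60]
  200 = 3·60 + 20   → row D = row B − 3·row C = (20, −3, 4)   [check: −3·260 + 4·200 = 20]
  60 = 3·20 + 0   → remainder 0, stop. gcd = 20 (last nonzero row D).
So gcd(200, 260) = 20, with Bézout identity −3·260 + 4·200 = 20. Containment (⊇): the Bézout identity exhibits 20 as an element of (200, 260), giving (20) ⊆ (200, 260). Containment (⊆): since 20 | 200 and 20 | 260 (200 = 20·10, 260 = 20·13), every Z-linear combination of 200 and 260 is divisible by 20, so (200, 260) ⊆ (20). Therefore (200, 260) = (20), d = 20.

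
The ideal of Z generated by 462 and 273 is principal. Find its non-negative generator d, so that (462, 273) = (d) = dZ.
In the PID Z, (a, b) is generated by gcd(a, b). Compute gcd(462, 273) with the extended Euclidean algorithm, tracking rows (r, s, t) with s·462 + t·273 = r:
  row A: (462, 1, 0)   [1·462 + 0·273 = 462]
  row B: (273, 0, 1)   [0·462 + 1·273 = 273]
  462 = 1·273 + 189   → row C = row A − 1·row B = (189, 1, −1)   [check: 1·462 − 1·273 = 189]
  273 = 1·189 + 84   → row D = row B − 1·row C = (84, −1, 2)   [check: −1·462 + 2·273 = 84]
  189 = 2·84 + 21   → row E = row C − 2·row D = (21, 3, −5)   [check: 3·462 − 5·273 = 21]
  84 = 4·21 + 0   → remainder 0, stop. gcd = 21 (last nonzero row E).
So gcd(462, 273) = 21, with Bézout identity 3·462 − 5·273 = 21. Containment (⊇): the Bézout identity exhibits 21 as an element of (462, 273), giving (21) ⊆ (462, 273). Containment (⊆): since 21 | 462 and 21 | 273 (462 = 21·22, 273 = 21·13), every Z-linear combination of 462 and 273 is divisible by 21, so (462, 273) ⊆ (21). Therefore (462, 273) = (21), d = 21.

Final answer: (462, 273) = (21); d = 21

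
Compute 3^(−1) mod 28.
3^(−1) ≡ 19 (mod 28)

Apply the extended Euclidean algorithm to (28, 3), tracking rows (r, s, t) with s·28 + t·3 = r. Each division r_prev = q·r_cur + r_new produces the new row as (previous row) − q·(current row):
  row A: (28, 1, 0)   [1·28 + 0·3 = 28]
  row B: (3, 0, 1)   [0·28 + 1·3 = 3]
  28 = 9·3 + 1   → row C = row A − 9·row B = (1, 1, −9)   [check: 1·28 − 9·3 = 1]
  3 = 3·1 + 0   → remainder 0, stop. gcd = 1 (last nonzero row C).
The gcd is 1, so 3 is invertible mod 28. The last nonzero row gives 1·28 − 9·3 = 1, so t = −9. So 3^(−1) ≡ −9 ≡ 19 (mod 28). Verify: 3 · 19 = 57 ≡ 1 (mod 28). ✓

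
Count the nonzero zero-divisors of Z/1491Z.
Z/1491Z has 650 nonzero zero-divisors

In Z/1491Z each nonzero element is either a unit (gcd with 1491 is 1) or a zero-divisor (gcd > 1). The number of units is φ(1491): factorise 1491 = 3 · 7 · 71, so φ(1491) = (3 − 1) · (7 − 1) · (71 − 1) = 2 · 6 · 70 = 840. The nonzero elements number 1491 − 1 = 1490. Hence the nonzero zero-divisors number 1490 − 840 = 650.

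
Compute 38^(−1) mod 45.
Apply the extended Euclidean algorithm to (45, 38), tracking rows (r, s, t) with s·45 + t·38 = r. Each division r_prev = q·r_cur + r_new produces the new row as (previous row) − q·(current row):
  row A: (45, 1, 0)   [1·45 + 0·38 = 45]
  row B: (38, 0, 1)   [0·45 + 1·38 = 38]
  45 = 1·38 + 7   → row C = row A − 1·row B = (7, 1, −1)   [check: 1·45 − 1·38 = 7]
  38 = 5·7 + 3   → row D = row B − 5·row C = (3, −5, 6)   [check: −5·45 + 6·38 = 3]
  7 = 2·3 + 1   → row E = row C − 2·row D = (1, 11, −13)   [check: 11·45 − 13·38 = 1]
  3 = 3·1 + 0   → remainder 0, stop. gcd = 1 (last nonzero row E).
The gcd is 1, so 38 is invertible mod 45. The last nonzero row gives 11·45 − 13·38 = 1, so t = −13. So 38^(−1) ≡ −13 ≡ 32 (mod 45). Verify: 38 · 32 = 1216 ≡ 1 (mod 45). ✓

Final answer: 38^(−1) ≡ 32 (mod 45)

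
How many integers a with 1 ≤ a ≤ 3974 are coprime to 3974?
The number of a ∈ {1, ..., 3974} with gcd(a, 3974) = 1 is by definition Euler's totient φ(3974). φ is multiplicative, with φ(p^e) = p^e − p^(e−1). Factorise 3974 = 2 · 1987. Then
  φ(3974) = (2 − 1) · (1987 − 1) = 1 · 1986 = 1986.
So there are 1986 such integers.

Final answer: 1986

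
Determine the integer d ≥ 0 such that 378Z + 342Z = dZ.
(378, 342) = (18); d = 18

In the PID Z, (a, b) is generated by gcd(a, b). Compute gcd(378, 342) with the extended Euclidean algorithm, tracking rows (r, s, t) with s·378 + t·342 = r:
  row A: (378, 1, 0)   [1·378 + 0·342 = 378]
  row B: (342, 0, 1)   [0·378 + 1·342 = 342]
  378 = 1·342 + 36   → row C = row A − 1·row B = (36, 1, −1)   [check: 1·378 − 1·342 = 36]
  342 = 9·36 + 18   → row D = row B − 9·row C = (18, −9, 10)   [check: −9·378 + 10·342 = 18]
  36 = 2·18 + 0   → remainder 0, stop. gcd = 18 (last nonzero row D).
So gcd(378, 342) = 18, with Bézout identity −9·378 + 10·342 = 18. Containment (⊇): the Bézout identity exhibits 18 as an element of (378, 342), giving (18) ⊆ (378, 342). Containment (⊆): since 18 | 378 and 18 | 342 (378 = 18·21, 342 = 18·19), every Z-linear combination of 378 and 342 is divisible by 18, so (378, 342) ⊆ (18). Therefore (378, 342) = (18), d = 18.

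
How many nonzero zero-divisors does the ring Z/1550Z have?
Z/1550Z has 949 nonzero zero-divisors

In Z/1550Z each nonzero element is either a unit (gcd with 1550 is 1) or a zero-divisor (gcd > 1). The number of units is φ(1550): factorise 1550 = 2 · 5^2 · 31, so φ(1550) = (2 − 1) · (5^2 − 5^1) · (31 − 1) = 1 · 20 · 30 = 600. The nonzero elements number 1550 − 1 = 1549. Hence the nonzero zero-divisors number 1549 − 600 = 949.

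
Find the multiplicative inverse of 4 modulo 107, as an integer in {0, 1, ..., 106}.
Apply the extended Euclidean algorithm to (107, 4), tracking rows (r, s, t) with s·107 + t·4 = r. Each division r_prev = q·r_cur + r_new produces the new row as (previous row) − q·(current row):
  row A: (107, 1, 0)   [1·107 + 0·4 = 107]
  row B: (4, 0, 1)   [0·107 + 1·4 = 4]
  107 = 26·4 + 3   → row C = row A − 26·row B = (3, 1, −26)   [check: 1·107 − 26·4 = 3]
  4 = 1·3 + 1   → row D = row B − 1·row C = (1, −1, 27)   [check: −1·107 + 27·4 = 1]
  3 = 3·1 + 0   → remainder 0, stop. gcd = 1 (last nonzero row D).
The gcd is 1, so 4 is invertible mod 107. The last nonzero row gives −1·107 + 27·4 = 1, so t = 27. So 4^(−1) ≡ 27 (mod 107). Verify: 4 · 27 = 108 ≡ 1 (mod 107). ✓

Final answer: 4^(−1) ≡ 27 (mod 107)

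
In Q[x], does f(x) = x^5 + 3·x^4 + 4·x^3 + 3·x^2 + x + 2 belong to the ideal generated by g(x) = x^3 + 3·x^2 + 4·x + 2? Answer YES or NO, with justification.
In Q[x] the ideal (g) consists of all multiples of g, so f ∈ (g) iff g | f, i.e. iff the remainder of f on division by g is 0. Divide f by g (g is monic, so eliminate the leading term of the running remainder at each step):
  leading term x^5: subtract (x^2)·g(x) = x^5 + 3·x^4 + 4·x^3 + 2·x^2, leaving x^2 + x + 2
The remainder r(x) = x^2 + x + 2 ≠ 0 (and deg r < deg g), so g ∤ f, i.e. f ∉ (g).

Final answer: NO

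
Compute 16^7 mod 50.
Use repeated squaring. Binary(7) = 111. Walk through the bits of the exponent 7 left-to-right: at each bit after the leading one, square the running value, then multiply by 16 if the bit is 1 (always reducing mod 50):
  bit 1 = 1 (leading): start with 16.
  bit 2 = 1: square 16^2 = 256 ≡ 6; bit is 1, so multiply 6·16 = 96 ≡ 46 (mod 50).
  bit 3 = 1: square 46^2 = 2116 ≡ 16; bit is 1, so multiply 16·16 = 256 ≡ 6 (mod 50).
Final value: 16^7 ≡ 6 (mod 50).

Final answer: 6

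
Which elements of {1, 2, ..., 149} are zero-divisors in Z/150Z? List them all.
An element a ∈ Z/150Z (with a ≠ 0) is a zero-divisor iff gcd(a, 150) > 1 (because a is a unit precisely when gcd(a, n) = 1, and in Z/nZ every nonzero, non-unit element is a zero-divisor). Scan a = 1, ..., 149 and keep those with gcd(a, 150) > 1:
  gcd(2, 150) = 2, gcd(3, 150) = 3, gcd(4, 150) = 2, gcd(5, 150) = 5, gcd(6, 150) = 6, gcd(8, 150) = 2, gcd(9, 150) = 3, gcd(10, 150) = 10, gcd(12, 150) = 6, gcd(14, 150) = 2, gcd(15, 150) = 15, gcd(16, 150) = 2, gcd(18, 150) = 6, gcd(20, 150) = 10, gcd(21, 150) = 3, gcd(22, 150) = 2, gcd(24, 150) = 6, gcd(25, 150) = 25, gcd(26, 150) = 2, gcd(27, 150) = 3, gcd(28, 150) = 2, gcd(30, 150) = 30, gcd(32, 150) = 2, gcd(33, 150) = 3, gcd(34, 150) = 2, gcd(35, 150) = 5, gcd(36, 150) = 6, gcd(38, 150) = 2, gcd(39, 150) = 3, gcd(40, 150) = 10, gcd(42, 150) = 6, gcd(44, 150) = 2, gcd(45, 150) = 15, gcd(46, 150) = 2, gcd(48, 150) = 6, gcd(50, 150) = 50, gcd(51, 150) = 3, gcd(52, 150) = 2, gcd(54, 150) = 6, gcd(55, 150) = 5, gcd(56, 150) = 2, gcd(57, 150) = 3, gcd(58, 150) = 2, gcd(60, 150) = 30, gcd(62, 150) = 2, gcd(63, 150) = 3, gcd(64, 150) = 2, gcd(65, 150) = 5, gcd(66, 150) = 6, gcd(68, 150) = 2, gcd(69, 150) = 3, gcd(70, 150) = 10, gcd(72, 150) = 6, gcd(74, 150) = 2, gcd(75, 150) = 75, gcd(76, 150) = 2, gcd(78, 150) = 6, gcd(80, 150) = 10, gcd(81, 150) = 3, gcd(82, 150) = 2, gcd(84, 150) = 6, gcd(85, 150) = 5, gcd(86, 150) = 2, gcd(87, 150) = 3, gcd(88, 150) = 2, gcd(90, 150) = 30, gcd(92, 150) = 2, gcd(93, 150) = 3, gcd(94, 150) = 2, gcd(95, 150) = 5, gcd(96, 150) = 6, gcd(98, 150) = 2, gcd(99, 150) = 3, gcd(100, 150) = 50, gcd(102, 150) = 6, gcd(104, 150) = 2, gcd(105, 150) = 15, gcd(106, 150) = 2, gcd(108, 150) = 6, gcd(110, 150) = 10, gcd(111, 150) = 3, gcd(112, 150) = 2, gcd(114, 150) = 6, gcd(115, 150) = 5, gcd(116, 150) = 2, gcd(117, 150) = 3, gcd(118, 150) = 2, gcd(120, 150) = 30, gcd(122, 150) = 2, gcd(123, 150) = 3, gcd(124, 150) = 2, gcd(125, 150) = 25, gcd(126, 150) = 6, gcd(128, 150) = 2, gcd(129, 150) = 3, gcd(130, 150) = 10, gcd(132, 150) = 6, gcd(134, 150) = 2, gcd(135, 150) = 15, gcd(136, 150) = 2, gcd(138, 150) = 6, gcd(140, 150) = 10, gcd(141, 150) = 3, gcd(142, 150) = 2, gcd(144, 150) = 6, gcd(145, 150) = 5, gcd(146, 150) = 2, gcd(147, 150) = 3, gcd(148, 150) = 2.
All other a ∈ {1, ..., 149} have gcd(a, 150) = 1 and are units. So the nonzero zero-divisors are exactly the 109 values of a appearing in this scan.

Final answer: nonzero zero-divisors of Z/150Z = {2, 3, 4, 5, 6, 8, 9, 10, 12, 14, 15, 16, 18, 20, 21, 22, 24, 25, 26, 27, 28, 30, 32, 33, 34, 35, 36, 38, 39, 40, 42, 44, 45, 46, 48, 50, 51, 52, 54, 55, 56, 57, 58, 60, 62, 63, 64, 65, 66, 68, 69, 70, 72, 74, 75, 76, 78, 80, 81, 82, 84, 85, 86, 87, 88, 90, 92, 93, 94, 95, 96, 98, 99, 100, 102, 104, 105, 106, 108, 110, 111, 112, 114, 115, 116, 117, 118, 120, 122, 123, 124, 125, 126, 128, 129, 130, 132, 134, 135, 136, 138, 140, 141, 142, 144, 145, 146, 147, 148}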